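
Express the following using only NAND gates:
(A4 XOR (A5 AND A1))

((A4 NAND (A4 NAND ((A5 NAND A1) NAND (A5 NAND A1)))) NAND (((A5 NAND A1) NAND (A5 NAND A1)) NAND (A4 NAND ((A5 NAND A1) NAND (A5 NAND A1)))))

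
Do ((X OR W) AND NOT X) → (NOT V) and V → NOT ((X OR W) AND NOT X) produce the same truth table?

Yes, Contrapositive is always equivalent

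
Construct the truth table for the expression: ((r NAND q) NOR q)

q | r | Output
--------------
0 | 0 | 0
0 | 1 | 0
1 | 0 | 0
1 | 1 | 0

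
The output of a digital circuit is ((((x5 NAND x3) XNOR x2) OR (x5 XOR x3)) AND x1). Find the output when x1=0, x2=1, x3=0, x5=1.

Substituting: ((((1 NAND 0) XNOR 1) OR (1 XOR 0)) AND 0)
= 0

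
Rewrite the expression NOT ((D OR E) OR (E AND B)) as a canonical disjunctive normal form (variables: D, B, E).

(NOT D AND NOT B AND NOT E) OR (NOT D AND B AND NOT E)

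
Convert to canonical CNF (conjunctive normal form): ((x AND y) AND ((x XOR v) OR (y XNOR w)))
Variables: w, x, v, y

(w OR x OR v OR y) AND (w OR x OR v OR NOT y) AND (w OR x OR NOT v OR y) AND (w OR x OR NOT v OR NOT y) AND (w OR NOT x OR v OR y) AND (w OR NOT x OR NOT v OR y) AND (w OR NOT x OR NOT v OR NOT y) AND (NOT w OR x OR v OR y) AND (NOT w OR x OR v OR NOT y) AND (NOT w OR x OR NOT v OR y) AND (NOT w OR x OR NOT v OR NOT y) AND (NOT w OR NOT x OR v OR y) AND (NOT w OR NOT x OR NOT v OR y)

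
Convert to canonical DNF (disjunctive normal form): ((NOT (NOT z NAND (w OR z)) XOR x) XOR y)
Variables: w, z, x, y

(NOT w AND NOT z AND NOT x AND y) OR (NOT w AND NOT z AND x AND NOT y) OR (NOT w AND z AND NOT x AND y) OR (NOT w AND z AND x AND NOT y) OR (w AND NOT z AND NOT x AND NOT y) OR (w AND NOT z AND x AND y) OR (w AND z AND NOT x AND y) OR (w AND z AND x AND NOT y)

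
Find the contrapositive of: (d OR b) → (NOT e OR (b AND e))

Contrapositive: NOT (NOT e OR (b AND e)) → NOT (d OR b)
Note: A statement and its contrapositive are logically equivalent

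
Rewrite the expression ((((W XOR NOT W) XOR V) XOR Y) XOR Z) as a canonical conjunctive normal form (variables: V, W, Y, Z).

(V OR W OR Y OR NOT Z) AND (V OR W OR NOT Y OR Z) AND (V OR NOT W OR Y OR NOT Z) AND (V OR NOT W OR NOT Y OR Z) AND (NOT V OR W OR Y OR Z) AND (NOT V OR W OR NOT Y OR NOT Z) AND (NOT V OR NOT W OR Y OR Z) AND (NOT V OR NOT W OR NOT Y OR NOT Z)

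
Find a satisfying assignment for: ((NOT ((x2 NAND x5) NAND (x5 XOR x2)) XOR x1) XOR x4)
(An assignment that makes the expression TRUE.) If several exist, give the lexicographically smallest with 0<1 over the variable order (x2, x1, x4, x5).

x2=0, x1=0, x4=0, x5=1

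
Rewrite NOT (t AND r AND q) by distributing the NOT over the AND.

NOT t OR NOT r OR NOT q
De Morgan's: NOT(AND of terms) = OR of negations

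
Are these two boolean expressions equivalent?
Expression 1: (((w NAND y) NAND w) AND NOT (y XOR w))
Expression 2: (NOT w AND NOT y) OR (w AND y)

Yes, they are equivalent — the two output columns agree on all 4 assignments:
w | y | Expression 1 | Expression 2
-----------------------------------
0 | 0 | 1 | 1
0 | 1 | 0 | 0
1 | 0 | 0 | 0
1 | 1 | 1 | 1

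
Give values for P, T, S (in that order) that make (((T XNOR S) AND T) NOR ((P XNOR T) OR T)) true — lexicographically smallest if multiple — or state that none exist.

P=1, T=0, S=0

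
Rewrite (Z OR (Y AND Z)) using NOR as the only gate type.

((Z NOR ((Y NOR Y) NOR (Z NOR Z))) NOR (Z NOR ((Y NOR Y) NOR (Z NOR Z))))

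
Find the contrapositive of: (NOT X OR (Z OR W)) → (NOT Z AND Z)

Contrapositive: NOT (NOT Z AND Z) → NOT (NOT X OR (Z OR W))
Note: A statement and its contrapositive are logically equivalent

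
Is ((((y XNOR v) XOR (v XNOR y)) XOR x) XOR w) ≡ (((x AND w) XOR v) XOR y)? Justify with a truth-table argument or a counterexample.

No. Counterexample: with v=0, x=0, w=0, y=1, Expression 1 = 0 but Expression 2 = 1.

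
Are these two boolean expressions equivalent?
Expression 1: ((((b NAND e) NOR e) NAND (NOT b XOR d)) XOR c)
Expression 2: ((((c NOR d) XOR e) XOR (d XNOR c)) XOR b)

No. Counterexample: with d=0, e=0, c=0, b=0, Expression 1 = 1 but Expression 2 = 0.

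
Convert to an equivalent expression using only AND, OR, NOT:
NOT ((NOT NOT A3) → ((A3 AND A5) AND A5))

(NOT NOT A3) AND NOT ((A3 AND A5) AND A5)
(Negated implication: NOT(A → B) = A AND NOT B)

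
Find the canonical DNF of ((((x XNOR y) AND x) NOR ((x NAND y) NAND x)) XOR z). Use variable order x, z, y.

(NOT x AND z AND NOT y) OR (NOT x AND z AND y) OR (x AND NOT z AND NOT y) OR (x AND z AND y)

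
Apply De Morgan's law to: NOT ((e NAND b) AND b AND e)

NOT (e NAND b) OR NOT b OR NOT e
De Morgan's: NOT(AND of terms) = OR of negations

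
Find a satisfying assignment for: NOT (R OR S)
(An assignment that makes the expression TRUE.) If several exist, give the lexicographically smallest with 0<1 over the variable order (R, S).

R=0, S=0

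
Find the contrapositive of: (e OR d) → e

Contrapositive: NOT e → NOT (e OR d)
Note: A statement and its contrapositive are logically equivalent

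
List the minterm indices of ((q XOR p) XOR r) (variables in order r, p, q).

Σm(1, 2, 4, 7) = (NOT r AND NOT p AND q) OR (NOT r AND p AND NOT q) OR (r AND NOT p AND NOT q) OR (r AND p AND q)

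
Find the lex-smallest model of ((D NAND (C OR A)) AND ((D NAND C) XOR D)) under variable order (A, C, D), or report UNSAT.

A=0, C=0, D=0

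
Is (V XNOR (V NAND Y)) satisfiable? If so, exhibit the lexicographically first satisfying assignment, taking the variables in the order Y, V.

Y=0, V=1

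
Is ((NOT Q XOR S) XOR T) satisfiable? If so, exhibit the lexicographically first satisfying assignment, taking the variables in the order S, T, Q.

S=0, T=0, Q=0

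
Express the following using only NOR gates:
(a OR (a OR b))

((a NOR ((a NOR b) NOR (a NOR b))) NOR (a NOR ((a NOR b) NOR (a NOR b))))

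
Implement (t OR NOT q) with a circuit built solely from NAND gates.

((t NAND t) NAND ((q NAND q) NAND (q NAND q)))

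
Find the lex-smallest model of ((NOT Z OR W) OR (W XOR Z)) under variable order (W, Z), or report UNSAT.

W=0, Z=0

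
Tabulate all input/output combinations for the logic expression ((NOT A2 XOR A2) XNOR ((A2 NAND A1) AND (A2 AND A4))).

A1 | A2 | A4 | Output
---------------------
0 | 0 | 0 | 0
0 | 0 | 1 | 0
0 | 1 | 0 | 0
0 | 1 | 1 | 1
1 | 0 | 0 | 0
1 | 0 | 1 | 0
1 | 1 | 0 | 0
1 | 1 | 1 | 0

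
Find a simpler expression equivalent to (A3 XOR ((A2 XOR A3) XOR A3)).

By XOR self-cancellation ((E XOR v) XOR v = E):
= (A2 XOR A3)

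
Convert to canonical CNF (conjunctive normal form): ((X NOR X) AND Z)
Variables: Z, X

(Z OR X) AND (Z OR NOT X) AND (NOT Z OR NOT X)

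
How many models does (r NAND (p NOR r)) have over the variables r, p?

Satisfying assignments: (0,0), (0,1), (1,0), (1,1)
Count: 4 out of 4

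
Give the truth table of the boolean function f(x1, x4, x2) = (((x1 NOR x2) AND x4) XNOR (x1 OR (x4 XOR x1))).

x1 | x4 | x2 | Output
---------------------
0 | 0 | 0 | 1
0 | 0 | 1 | 1
0 | 1 | 0 | 1
0 | 1 | 1 | 0
1 | 0 | 0 | 0
1 | 0 | 1 | 0
1 | 1 | 0 | 0
1 | 1 | 1 | 0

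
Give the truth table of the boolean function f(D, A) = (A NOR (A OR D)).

D | A | Output
--------------
0 | 0 | 1
0 | 1 | 0
1 | 0 | 0
1 | 1 | 0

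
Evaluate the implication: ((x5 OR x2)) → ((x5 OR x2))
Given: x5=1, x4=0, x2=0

Antecedent ((x5 OR x2)) = 1; consequent ((x5 OR x2)) = 1.
1 → 1 = 1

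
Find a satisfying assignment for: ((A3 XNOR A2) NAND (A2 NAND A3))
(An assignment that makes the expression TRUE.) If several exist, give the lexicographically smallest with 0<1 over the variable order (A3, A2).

A3=0, A2=1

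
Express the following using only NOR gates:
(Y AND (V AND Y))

((Y NOR Y) NOR (((V NOR V) NOR (Y NOR Y)) NOR ((V NOR V) NOR (Y NOR Y))))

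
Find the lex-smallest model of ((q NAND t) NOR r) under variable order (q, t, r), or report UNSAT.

q=1, t=1, r=0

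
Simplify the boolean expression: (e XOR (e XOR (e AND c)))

By XOR self-cancellation ((E XOR v) XOR v = E):
= (e AND c)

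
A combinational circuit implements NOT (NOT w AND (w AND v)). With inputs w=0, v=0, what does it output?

Substituting: NOT (NOT 0 AND (0 AND 0))
= 1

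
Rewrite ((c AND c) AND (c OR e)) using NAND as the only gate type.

((((c NAND c) NAND (c NAND c)) NAND ((c NAND c) NAND (e NAND e))) NAND (((c NAND c) NAND (c NAND c)) NAND ((c NAND c) NAND (e NAND e))))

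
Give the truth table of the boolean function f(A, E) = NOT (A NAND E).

A | E | Output
--------------
0 | 0 | 0
0 | 1 | 0
1 | 0 | 0
1 | 1 | 1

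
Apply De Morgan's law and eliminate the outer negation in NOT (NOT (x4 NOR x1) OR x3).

(x4 NOR x1) AND NOT x3
De Morgan's: NOT(OR of terms) = AND of negations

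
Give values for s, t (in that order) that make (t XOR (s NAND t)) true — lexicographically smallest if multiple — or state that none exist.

s=0, t=0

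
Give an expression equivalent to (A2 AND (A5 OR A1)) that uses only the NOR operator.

((A2 NOR A2) NOR (((A5 NOR A1) NOR (A5 NOR A1)) NOR ((A5 NOR A1) NOR (A5 NOR A1))))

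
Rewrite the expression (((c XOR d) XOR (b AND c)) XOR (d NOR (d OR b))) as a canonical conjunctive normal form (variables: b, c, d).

(b OR NOT c OR d) AND (b OR NOT c OR NOT d) AND (NOT b OR c OR d) AND (NOT b OR NOT c OR d)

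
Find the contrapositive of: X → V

Contrapositive: NOT V → NOT X
Note: A statement and its contrapositive are logically equivalent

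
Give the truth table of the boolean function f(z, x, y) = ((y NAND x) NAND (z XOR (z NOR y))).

z | x | y | Output
------------------
0 | 0 | 0 | 0
0 | 0 | 1 | 1
0 | 1 | 0 | 0
0 | 1 | 1 | 1
1 | 0 | 0 | 0
1 | 0 | 1 | 0
1 | 1 | 0 | 0
1 | 1 | 1 | 1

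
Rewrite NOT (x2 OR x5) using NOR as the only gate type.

(((x2 NOR x5) NOR (x2 NOR x5)) NOR ((x2 NOR x5) NOR (x2 NOR x5)))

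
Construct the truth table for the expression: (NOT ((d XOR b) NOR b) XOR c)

c | b | d | Output
------------------
0 | 0 | 0 | 0
0 | 0 | 1 | 1
0 | 1 | 0 | 1
0 | 1 | 1 | 1
1 | 0 | 0 | 1
1 | 0 | 1 | 0
1 | 1 | 0 | 0
1 | 1 | 1 | 0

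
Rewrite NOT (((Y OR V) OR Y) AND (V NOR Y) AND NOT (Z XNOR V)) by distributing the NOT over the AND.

NOT ((Y OR V) OR Y) OR NOT (V NOR Y) OR (Z XNOR V)
De Morgan's: NOT(AND of terms) = OR of negations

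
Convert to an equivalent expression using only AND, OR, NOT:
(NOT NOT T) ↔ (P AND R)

((NOT NOT T) AND (P AND R)) OR (NOT T AND NOT (P AND R))
(Biconditional = both true or both false)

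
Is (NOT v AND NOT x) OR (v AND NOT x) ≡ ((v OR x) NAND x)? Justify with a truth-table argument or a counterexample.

Yes, they are equivalent — the two output columns agree on all 4 assignments:
v | x | Expression 1 | Expression 2
-----------------------------------
0 | 0 | 1 | 1
0 | 1 | 0 | 0
1 | 0 | 1 | 1
1 | 1 | 0 | 0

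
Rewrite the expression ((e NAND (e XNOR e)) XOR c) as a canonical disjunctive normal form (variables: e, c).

(NOT e AND NOT c) OR (e AND c)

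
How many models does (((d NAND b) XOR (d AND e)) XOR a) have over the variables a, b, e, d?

Satisfying assignments: (0,0,0,0), (0,0,0,1), (0,0,1,0), (0,1,0,0), (0,1,1,0), (0,1,1,1), (1,0,1,1), (1,1,0,1)
Count: 8 out of 16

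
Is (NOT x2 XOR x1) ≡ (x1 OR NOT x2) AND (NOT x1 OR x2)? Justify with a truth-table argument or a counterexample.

Yes, they are equivalent — the two output columns agree on all 4 assignments:
x1 | x2 | Expression 1 | Expression 2
-------------------------------------
0 | 0 | 1 | 1
0 | 1 | 0 | 0
1 | 0 | 0 | 0
1 | 1 | 1 | 1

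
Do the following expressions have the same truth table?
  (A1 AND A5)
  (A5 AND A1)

Yes, they are equivalent — the two output columns agree on all 4 assignments:
A1 | A5 | Expression 1 | Expression 2
-------------------------------------
0 | 0 | 0 | 0
0 | 1 | 0 | 0
1 | 0 | 0 | 0
1 | 1 | 1 | 1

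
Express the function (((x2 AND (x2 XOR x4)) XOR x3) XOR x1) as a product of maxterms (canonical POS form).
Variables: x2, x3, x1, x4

ΠM(0, 1, 6, 7, 9, 10, 12, 15) = (x2 OR x3 OR x1 OR x4) AND (x2 OR x3 OR x1 OR NOT x4) AND (x2 OR NOT x3 OR NOT x1 OR x4) AND (x2 OR NOT x3 OR NOT x1 OR NOT x4) AND (NOT x2 OR x3 OR x1 OR NOT x4) AND (NOT x2 OR x3 OR NOT x1 OR x4) AND (NOT x2 OR NOT x3 OR x1 OR x4) AND (NOT x2 OR NOT x3 OR NOT x1 OR NOT x4)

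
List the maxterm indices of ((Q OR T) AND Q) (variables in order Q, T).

ΠM(0, 1) = (Q OR T) AND (Q OR NOT T)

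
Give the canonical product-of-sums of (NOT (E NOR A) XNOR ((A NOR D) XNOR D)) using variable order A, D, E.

ΠM(1, 3, 6, 7) = (A OR D OR NOT E) AND (A OR NOT D OR NOT E) AND (NOT A OR NOT D OR E) AND (NOT A OR NOT D OR NOT E)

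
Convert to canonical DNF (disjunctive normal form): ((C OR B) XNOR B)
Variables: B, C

(NOT B AND NOT C) OR (B AND NOT C) OR (B AND C)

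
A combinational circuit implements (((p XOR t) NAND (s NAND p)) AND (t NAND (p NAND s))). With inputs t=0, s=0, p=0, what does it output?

Substituting: (((0 XOR 0) NAND (0 NAND 0)) AND (0 NAND (0 NAND 0)))
= 1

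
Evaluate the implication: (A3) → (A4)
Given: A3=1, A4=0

Antecedent (A3) = 1; consequent (A4) = 0.
1 → 0 = 0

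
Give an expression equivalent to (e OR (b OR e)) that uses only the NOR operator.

((e NOR ((b NOR e) NOR (b NOR e))) NOR (e NOR ((b NOR e) NOR (b NOR e))))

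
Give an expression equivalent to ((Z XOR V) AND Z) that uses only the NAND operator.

((((Z NAND (Z NAND V)) NAND (V NAND (Z NAND V))) NAND Z) NAND (((Z NAND (Z NAND V)) NAND (V NAND (Z NAND V))) NAND Z))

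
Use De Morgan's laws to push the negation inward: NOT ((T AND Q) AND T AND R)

NOT (T AND Q) OR NOT T OR NOT R
De Morgan's: NOT(AND of terms) = OR of negations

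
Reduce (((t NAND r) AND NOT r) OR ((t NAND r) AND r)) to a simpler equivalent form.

By distribution ((E AND v) OR (E AND NOT v) = E):
= (t NAND r)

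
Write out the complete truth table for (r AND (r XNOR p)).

p | r | Output
--------------
0 | 0 | 0
0 | 1 | 0
1 | 0 | 0
1 | 1 | 1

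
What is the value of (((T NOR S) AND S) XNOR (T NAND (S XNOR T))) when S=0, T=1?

Substituting: (((1 NOR 0) AND 0) XNOR (1 NAND (0 XNOR 1)))
= 0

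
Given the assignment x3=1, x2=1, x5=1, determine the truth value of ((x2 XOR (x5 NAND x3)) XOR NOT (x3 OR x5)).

Substituting: ((1 XOR (1 NAND 1)) XOR NOT (1 OR 1))
= 1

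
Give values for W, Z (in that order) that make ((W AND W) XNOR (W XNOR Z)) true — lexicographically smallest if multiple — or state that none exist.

W=0, Z=1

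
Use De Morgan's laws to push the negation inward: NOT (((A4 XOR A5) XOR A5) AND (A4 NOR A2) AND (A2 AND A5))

NOT ((A4 XOR A5) XOR A5) OR NOT (A4 NOR A2) OR NOT (A2 AND A5)
De Morgan's: NOT(AND of terms) = OR of negations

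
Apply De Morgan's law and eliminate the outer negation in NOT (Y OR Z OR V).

NOT Y AND NOT Z AND NOT V
De Morgan's: NOT(OR of terms) = AND of negations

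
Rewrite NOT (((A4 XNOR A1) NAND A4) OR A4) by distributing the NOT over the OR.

NOT ((A4 XNOR A1) NAND A4) AND NOT A4
De Morgan's: NOT(OR of terms) = AND of negations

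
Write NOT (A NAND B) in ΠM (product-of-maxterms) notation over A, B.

ΠM(0, 1, 2) = (A OR B) AND (A OR NOT B) AND (NOT A OR B)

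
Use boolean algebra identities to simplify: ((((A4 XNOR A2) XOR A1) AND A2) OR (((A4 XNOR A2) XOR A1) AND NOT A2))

By distribution ((E AND v) OR (E AND NOT v) = E):
= ((A4 XNOR A2) XOR A1)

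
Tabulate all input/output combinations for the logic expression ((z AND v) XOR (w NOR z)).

w | z | v | Output
------------------
0 | 0 | 0 | 1
0 | 0 | 1 | 1
0 | 1 | 0 | 0
0 | 1 | 1 | 1
1 | 0 | 0 | 0
1 | 0 | 1 | 0
1 | 1 | 0 | 0
1 | 1 | 1 | 1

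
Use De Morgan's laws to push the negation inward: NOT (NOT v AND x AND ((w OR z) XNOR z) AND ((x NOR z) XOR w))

v OR NOT x OR NOT ((w OR z) XNOR z) OR NOT ((x NOR z) XOR w)
De Morgan's: NOT(AND of terms) = OR of negations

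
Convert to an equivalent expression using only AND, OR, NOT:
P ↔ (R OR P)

(P AND (R OR P)) OR (NOT P AND NOT (R OR P))
(Biconditional = both true or both false)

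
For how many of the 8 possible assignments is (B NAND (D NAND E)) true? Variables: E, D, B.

Satisfying assignments: (0,0,0), (0,1,0), (1,0,0), (1,1,0), (1,1,1)
Count: 5 out of 8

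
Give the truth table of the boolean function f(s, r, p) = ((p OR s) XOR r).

s | r | p | Output
------------------
0 | 0 | 0 | 0
0 | 0 | 1 | 1
0 | 1 | 0 | 1
0 | 1 | 1 | 0
1 | 0 | 0 | 1
1 | 0 | 1 | 1
1 | 1 | 0 | 0
1 | 1 | 1 | 0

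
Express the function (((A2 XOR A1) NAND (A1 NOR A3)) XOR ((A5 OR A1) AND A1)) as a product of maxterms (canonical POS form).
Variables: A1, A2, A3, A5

ΠM(4, 5, 8, 9, 10, 11, 12, 13, 14, 15) = (A1 OR NOT A2 OR A3 OR A5) AND (A1 OR NOT A2 OR A3 OR NOT A5) AND (NOT A1 OR A2 OR A3 OR A5) AND (NOT A1 OR A2 OR A3 OR NOT A5) AND (NOT A1 OR A2 OR NOT A3 OR A5) AND (NOT A1 OR A2 OR NOT A3 OR NOT A5) AND (NOT A1 OR NOT A2 OR A3 OR A5) AND (NOT A1 OR NOT A2 OR A3 OR NOT A5) AND (NOT A1 OR NOT A2 OR NOT A3 OR A5) AND (NOT A1 OR NOT A2 OR NOT A3 OR NOT A5)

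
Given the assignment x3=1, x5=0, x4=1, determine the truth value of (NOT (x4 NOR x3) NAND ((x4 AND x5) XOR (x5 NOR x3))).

Substituting: (NOT (1 NOR 1) NAND ((1 AND 0) XOR (0 NOR 1)))
= 1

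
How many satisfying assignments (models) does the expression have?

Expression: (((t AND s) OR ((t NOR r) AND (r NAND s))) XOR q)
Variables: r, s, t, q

Satisfying assignments: (0,0,0,0), (0,0,1,1), (0,1,0,0), (0,1,1,0), (1,0,0,1), (1,0,1,1), (1,1,0,1), (1,1,1,0)
Count: 8 out of 16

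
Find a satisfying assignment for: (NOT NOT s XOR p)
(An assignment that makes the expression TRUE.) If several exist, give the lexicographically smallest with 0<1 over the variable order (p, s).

p=0, s=1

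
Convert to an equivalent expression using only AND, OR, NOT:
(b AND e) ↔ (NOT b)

((b AND e) AND (NOT b)) OR (NOT (b AND e) AND b)
(Biconditional = both true or both false)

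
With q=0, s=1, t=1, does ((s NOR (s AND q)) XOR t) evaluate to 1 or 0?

Substituting: ((1 NOR (1 AND 0)) XOR 1)
= 1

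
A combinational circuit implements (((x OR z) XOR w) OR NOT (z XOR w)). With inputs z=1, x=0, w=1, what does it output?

Substituting: (((0 OR 1) XOR 1) OR NOT (1 XOR 1))
= 1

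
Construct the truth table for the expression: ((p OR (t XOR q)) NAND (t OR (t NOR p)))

p | q | t | Output
------------------
0 | 0 | 0 | 1
0 | 0 | 1 | 0
0 | 1 | 0 | 0
0 | 1 | 1 | 1
1 | 0 | 0 | 1
1 | 0 | 1 | 0
1 | 1 | 0 | 1
1 | 1 | 1 | 0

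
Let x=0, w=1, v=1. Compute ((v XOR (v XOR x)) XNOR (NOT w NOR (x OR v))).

Substituting: ((1 XOR (1 XOR 0)) XNOR (NOT 1 NOR (0 OR 1)))
= 1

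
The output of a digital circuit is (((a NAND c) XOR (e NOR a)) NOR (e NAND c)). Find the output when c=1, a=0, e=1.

Substituting: (((0 NAND 1) XOR (1 NOR 0)) NOR (1 NAND 1))
= 0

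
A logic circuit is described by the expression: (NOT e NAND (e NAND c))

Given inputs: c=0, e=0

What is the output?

Substituting: (NOT 0 NAND (0 NAND 0))
= 0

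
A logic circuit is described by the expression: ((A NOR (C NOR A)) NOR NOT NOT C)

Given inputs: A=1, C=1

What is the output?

Substituting: ((1 NOR (1 NOR 1)) NOR NOT NOT 1)
= 0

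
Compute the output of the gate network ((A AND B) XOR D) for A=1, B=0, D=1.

Substituting: ((1 AND 0) XOR 1)
= 1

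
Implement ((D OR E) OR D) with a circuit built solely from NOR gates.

((((D NOR E) NOR (D NOR E)) NOR D) NOR (((D NOR E) NOR (D NOR E)) NOR D))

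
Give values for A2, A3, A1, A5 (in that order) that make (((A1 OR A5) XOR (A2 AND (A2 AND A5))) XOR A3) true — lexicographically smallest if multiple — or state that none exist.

A2=0, A3=0, A1=0, A5=1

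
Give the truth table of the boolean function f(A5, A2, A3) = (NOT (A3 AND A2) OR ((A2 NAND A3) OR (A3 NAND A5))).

A5 | A2 | A3 | Output
---------------------
0 | 0 | 0 | 1
0 | 0 | 1 | 1
0 | 1 | 0 | 1
0 | 1 | 1 | 1
1 | 0 | 0 | 1
1 | 0 | 1 | 1
1 | 1 | 0 | 1
1 | 1 | 1 | 0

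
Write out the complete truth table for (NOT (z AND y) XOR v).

y | v | z | Output
------------------
0 | 0 | 0 | 1
0 | 0 | 1 | 1
0 | 1 | 0 | 0
0 | 1 | 1 | 0
1 | 0 | 0 | 1
1 | 0 | 1 | 0
1 | 1 | 0 | 0
1 | 1 | 1 | 1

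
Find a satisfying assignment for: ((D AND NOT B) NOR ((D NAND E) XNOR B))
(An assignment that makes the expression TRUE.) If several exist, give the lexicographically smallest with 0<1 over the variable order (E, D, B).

E=0, D=0, B=0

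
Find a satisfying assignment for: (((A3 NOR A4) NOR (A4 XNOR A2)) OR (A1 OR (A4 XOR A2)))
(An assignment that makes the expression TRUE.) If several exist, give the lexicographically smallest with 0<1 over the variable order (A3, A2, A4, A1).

A3=0, A2=0, A4=0, A1=1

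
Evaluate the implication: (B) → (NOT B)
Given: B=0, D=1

Antecedent (B) = 0; consequent (NOT B) = 1.
0 → 1 = 1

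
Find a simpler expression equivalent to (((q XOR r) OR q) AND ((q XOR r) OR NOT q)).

By distribution ((E OR v) AND (E OR NOT v) = E):
= (q XOR r)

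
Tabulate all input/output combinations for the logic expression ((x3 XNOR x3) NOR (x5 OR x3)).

x5 | x3 | Output
----------------
0 | 0 | 0
0 | 1 | 0
1 | 0 | 0
1 | 1 | 0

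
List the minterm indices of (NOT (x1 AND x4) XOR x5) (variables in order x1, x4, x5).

Σm(0, 2, 4, 7) = (NOT x1 AND NOT x4 AND NOT x5) OR (NOT x1 AND x4 AND NOT x5) OR (x1 AND NOT x4 AND NOT x5) OR (x1 AND x4 AND x5)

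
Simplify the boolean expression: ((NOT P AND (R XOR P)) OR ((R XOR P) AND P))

By distribution ((E AND v) OR (E AND NOT v) = E):
= (R XOR P)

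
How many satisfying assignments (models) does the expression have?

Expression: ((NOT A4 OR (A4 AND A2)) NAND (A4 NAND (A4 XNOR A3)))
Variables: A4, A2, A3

Satisfying assignments: (1,0,0), (1,0,1), (1,1,1)
Count: 3 out of 8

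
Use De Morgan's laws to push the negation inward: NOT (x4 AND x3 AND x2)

NOT x4 OR NOT x3 OR NOT x2
De Morgan's: NOT(AND of terms) = OR of negations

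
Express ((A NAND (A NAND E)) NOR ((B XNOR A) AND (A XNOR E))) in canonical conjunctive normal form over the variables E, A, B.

(E OR A OR B) AND (E OR A OR NOT B) AND (NOT E OR A OR B) AND (NOT E OR A OR NOT B) AND (NOT E OR NOT A OR B) AND (NOT E OR NOT A OR NOT B)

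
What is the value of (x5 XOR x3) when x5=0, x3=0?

Substituting: (0 XOR 0)
= 0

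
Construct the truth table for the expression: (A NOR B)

A | B | Output
--------------
0 | 0 | 1
0 | 1 | 0
1 | 0 | 0
1 | 1 | 0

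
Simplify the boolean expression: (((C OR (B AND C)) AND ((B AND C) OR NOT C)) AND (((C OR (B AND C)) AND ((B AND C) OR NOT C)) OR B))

By absorption (E AND (E OR v) = E) then distribution ((E OR v) AND (E OR NOT v) = E):
= (B AND C)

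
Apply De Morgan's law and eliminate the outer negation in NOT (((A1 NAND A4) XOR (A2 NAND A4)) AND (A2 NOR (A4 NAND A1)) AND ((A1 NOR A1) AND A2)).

NOT ((A1 NAND A4) XOR (A2 NAND A4)) OR NOT (A2 NOR (A4 NAND A1)) OR NOT ((A1 NOR A1) AND A2)
De Morgan's: NOT(AND of terms) = OR of negations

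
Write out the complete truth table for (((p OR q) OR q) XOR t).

q | t | p | Output
------------------
0 | 0 | 0 | 0
0 | 0 | 1 | 1
0 | 1 | 0 | 1
0 | 1 | 1 | 0
1 | 0 | 0 | 1
1 | 0 | 1 | 1
1 | 1 | 0 | 0
1 | 1 | 1 | 0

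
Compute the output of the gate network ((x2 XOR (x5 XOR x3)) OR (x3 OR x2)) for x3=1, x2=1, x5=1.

Substituting: ((1 XOR (1 XOR 1)) OR (1 OR 1))
= 1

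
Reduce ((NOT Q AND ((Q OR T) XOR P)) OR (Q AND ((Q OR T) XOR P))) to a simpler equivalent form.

By distribution ((E AND v) OR (E AND NOT v) = E):
= ((Q OR T) XOR P)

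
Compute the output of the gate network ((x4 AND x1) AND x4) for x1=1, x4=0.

Substituting: ((0 AND 1) AND 0)
= 0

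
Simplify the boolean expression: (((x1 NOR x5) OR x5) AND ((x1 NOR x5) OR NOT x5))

By distribution ((E OR v) AND (E OR NOT v) = E):
= (x1 NOR x5)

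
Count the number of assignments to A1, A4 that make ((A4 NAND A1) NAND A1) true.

Satisfying assignments: (0,0), (0,1), (1,1)
Count: 3 out of 4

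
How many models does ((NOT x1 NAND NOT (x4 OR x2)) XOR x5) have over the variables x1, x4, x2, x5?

Satisfying assignments: (0,0,0,1), (0,0,1,0), (0,1,0,0), (0,1,1,0), (1,0,0,0), (1,0,1,0), (1,1,0,0), (1,1,1,0)
Count: 8 out of 16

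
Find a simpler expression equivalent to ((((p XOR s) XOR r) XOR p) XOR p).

By XOR self-cancellation ((E XOR v) XOR v = E):
= ((p XOR s) XOR r)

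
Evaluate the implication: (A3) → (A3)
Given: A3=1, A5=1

Antecedent (A3) = 1; consequent (A3) = 1.
1 → 1 = 1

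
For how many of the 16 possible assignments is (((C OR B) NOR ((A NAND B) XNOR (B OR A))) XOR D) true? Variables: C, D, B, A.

Satisfying assignments: (0,0,0,0), (0,1,0,1), (0,1,1,0), (0,1,1,1), (1,1,0,0), (1,1,0,1), (1,1,1,0), (1,1,1,1)
Count: 8 out of 16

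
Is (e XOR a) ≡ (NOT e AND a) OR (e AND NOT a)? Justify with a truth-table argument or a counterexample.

Yes, they are equivalent — the two output columns agree on all 4 assignments:
e | a | Expression 1 | Expression 2
-----------------------------------
0 | 0 | 0 | 0
0 | 1 | 1 | 1
1 | 0 | 1 | 1
1 | 1 | 0 | 0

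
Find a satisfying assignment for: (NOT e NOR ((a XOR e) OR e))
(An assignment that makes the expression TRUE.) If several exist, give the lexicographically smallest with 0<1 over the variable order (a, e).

UNSATISFIABLE - no assignment makes this expression true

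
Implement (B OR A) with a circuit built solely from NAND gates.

((B NAND B) NAND (A NAND A))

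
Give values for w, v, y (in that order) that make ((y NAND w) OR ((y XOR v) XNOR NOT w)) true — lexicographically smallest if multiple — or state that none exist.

w=0, v=0, y=0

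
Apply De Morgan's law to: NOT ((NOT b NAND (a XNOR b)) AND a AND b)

NOT (NOT b NAND (a XNOR b)) OR NOT a OR NOT b
De Morgan's: NOT(AND of terms) = OR of negations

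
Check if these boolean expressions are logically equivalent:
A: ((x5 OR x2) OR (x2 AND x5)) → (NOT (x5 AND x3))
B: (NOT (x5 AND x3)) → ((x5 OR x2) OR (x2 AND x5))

No, Converse is not equivalent to original (counterexample: x5=0, x3=0, x2=0)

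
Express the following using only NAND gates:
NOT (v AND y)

(((v NAND y) NAND (v NAND y)) NAND ((v NAND y) NAND (v NAND y)))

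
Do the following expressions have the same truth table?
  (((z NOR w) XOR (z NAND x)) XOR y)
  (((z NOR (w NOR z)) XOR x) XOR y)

No. Counterexample: with w=0, x=0, z=1, y=0, Expression 1 = 1 but Expression 2 = 0.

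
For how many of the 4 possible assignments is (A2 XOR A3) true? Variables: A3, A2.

Satisfying assignments: (0,1), (1,0)
Count: 2 out of 4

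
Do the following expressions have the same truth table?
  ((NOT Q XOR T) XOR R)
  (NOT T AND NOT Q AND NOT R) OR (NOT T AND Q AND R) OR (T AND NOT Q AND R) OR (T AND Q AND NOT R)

Yes, they are equivalent — the two output columns agree on all 8 assignments:
T | Q | R | Expression 1 | Expression 2
---------------------------------------
0 | 0 | 0 | 1 | 1
0 | 0 | 1 | 0 | 0
0 | 1 | 0 | 0 | 0
0 | 1 | 1 | 1 | 1
1 | 0 | 0 | 0 | 0
1 | 0 | 1 | 1 | 1
1 | 1 | 0 | 1 | 1
1 | 1 | 1 | 0 | 0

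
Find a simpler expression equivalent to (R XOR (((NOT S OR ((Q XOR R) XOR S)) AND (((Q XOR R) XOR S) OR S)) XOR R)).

By XOR self-cancellation ((E XOR v) XOR v = E) then distribution ((E OR v) AND (E OR NOT v) = E):
= ((Q XOR R) XOR S)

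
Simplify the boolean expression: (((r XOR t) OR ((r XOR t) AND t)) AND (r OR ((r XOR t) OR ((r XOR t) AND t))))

By absorption (E AND (E OR v) = E) then absorption (E OR (E AND v) = E):
= (r XOR t)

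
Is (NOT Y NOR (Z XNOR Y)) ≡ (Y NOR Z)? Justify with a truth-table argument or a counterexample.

No. Counterexample: with Y=0, Z=0, Expression 1 = 0 but Expression 2 = 1.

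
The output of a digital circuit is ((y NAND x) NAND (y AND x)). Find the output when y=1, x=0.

Substituting: ((1 NAND 0) NAND (1 AND 0))
= 1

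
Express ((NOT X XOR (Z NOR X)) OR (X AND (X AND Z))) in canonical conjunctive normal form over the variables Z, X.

(Z OR X) AND (Z OR NOT X)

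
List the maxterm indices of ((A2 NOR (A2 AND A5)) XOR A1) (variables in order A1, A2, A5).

ΠM(2, 3, 4, 5) = (A1 OR NOT A2 OR A5) AND (A1 OR NOT A2 OR NOT A5) AND (NOT A1 OR A2 OR A5) AND (NOT A1 OR A2 OR NOT A5)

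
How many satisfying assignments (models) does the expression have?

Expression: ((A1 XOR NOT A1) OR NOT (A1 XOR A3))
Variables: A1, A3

Satisfying assignments: (0,0), (0,1), (1,0), (1,1)
Count: 4 out of 4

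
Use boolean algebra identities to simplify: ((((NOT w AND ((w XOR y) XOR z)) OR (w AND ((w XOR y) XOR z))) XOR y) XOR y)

By XOR self-cancellation ((E XOR v) XOR v = E) then distribution ((E AND v) OR (E AND NOT v) = E):
= ((w XOR y) XOR z)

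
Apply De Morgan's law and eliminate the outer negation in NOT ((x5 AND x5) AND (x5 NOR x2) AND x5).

NOT (x5 AND x5) OR NOT (x5 NOR x2) OR NOT x5
De Morgan's: NOT(AND of terms) = OR of negations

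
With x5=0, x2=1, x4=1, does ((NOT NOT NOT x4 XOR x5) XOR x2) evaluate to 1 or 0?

Substituting: ((NOT NOT NOT 1 XOR 0) XOR 1)
= 1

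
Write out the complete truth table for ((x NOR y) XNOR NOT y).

x | y | Output
--------------
0 | 0 | 1
0 | 1 | 1
1 | 0 | 0
1 | 1 | 1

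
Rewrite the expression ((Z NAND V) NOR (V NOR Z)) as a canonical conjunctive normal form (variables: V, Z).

(V OR Z) AND (V OR NOT Z) AND (NOT V OR Z)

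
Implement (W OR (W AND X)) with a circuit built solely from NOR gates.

((W NOR ((W NOR W) NOR (X NOR X))) NOR (W NOR ((W NOR W) NOR (X NOR X))))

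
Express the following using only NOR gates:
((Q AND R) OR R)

((((Q NOR Q) NOR (R NOR R)) NOR R) NOR (((Q NOR Q) NOR (R NOR R)) NOR R))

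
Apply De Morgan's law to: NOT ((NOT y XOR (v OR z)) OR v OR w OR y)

NOT (NOT y XOR (v OR z)) AND NOT v AND NOT w AND NOT y
De Morgan's: NOT(OR of terms) = AND of negations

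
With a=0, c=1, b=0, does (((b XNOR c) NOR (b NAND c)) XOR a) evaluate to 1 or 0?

Substituting: (((0 XNOR 1) NOR (0 NAND 1)) XOR 0)
= 0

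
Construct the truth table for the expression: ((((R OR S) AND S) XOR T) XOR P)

T | S | P | R | Output
----------------------
0 | 0 | 0 | 0 | 0
0 | 0 | 0 | 1 | 0
0 | 0 | 1 | 0 | 1
0 | 0 | 1 | 1 | 1
0 | 1 | 0 | 0 | 1
0 | 1 | 0 | 1 | 1
0 | 1 | 1 | 0 | 0
0 | 1 | 1 | 1 | 0
1 | 0 | 0 | 0 | 1
1 | 0 | 0 | 1 | 1
1 | 0 | 1 | 0 | 0
1 | 0 | 1 | 1 | 0
1 | 1 | 0 | 0 | 0
1 | 1 | 0 | 1 | 0
1 | 1 | 1 | 0 | 1
1 | 1 | 1 | 1 | 1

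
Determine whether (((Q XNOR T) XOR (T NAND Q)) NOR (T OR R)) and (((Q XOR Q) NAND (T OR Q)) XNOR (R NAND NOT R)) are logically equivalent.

No. Counterexample: with T=0, Q=0, R=1, Expression 1 = 0 but Expression 2 = 1.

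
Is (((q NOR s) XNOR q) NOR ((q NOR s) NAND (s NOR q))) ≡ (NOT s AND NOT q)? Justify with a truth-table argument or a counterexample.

Yes, they are equivalent — the two output columns agree on all 4 assignments:
s | q | Expression 1 | Expression 2
-----------------------------------
0 | 0 | 1 | 1
0 | 1 | 0 | 0
1 | 0 | 0 | 0
1 | 1 | 0 | 0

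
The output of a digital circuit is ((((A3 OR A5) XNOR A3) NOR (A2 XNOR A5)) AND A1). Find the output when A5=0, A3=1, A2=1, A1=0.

Substituting: ((((1 OR 0) XNOR 1) NOR (1 XNOR 0)) AND 0)
= 0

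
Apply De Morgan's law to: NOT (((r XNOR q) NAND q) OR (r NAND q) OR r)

NOT ((r XNOR q) NAND q) AND NOT (r NAND q) AND NOT r
De Morgan's: NOT(OR of terms) = AND of negations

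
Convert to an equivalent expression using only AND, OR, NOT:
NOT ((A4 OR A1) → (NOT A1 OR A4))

(A4 OR A1) AND NOT (NOT A1 OR A4)
(Negated implication: NOT(A → B) = A AND NOT B)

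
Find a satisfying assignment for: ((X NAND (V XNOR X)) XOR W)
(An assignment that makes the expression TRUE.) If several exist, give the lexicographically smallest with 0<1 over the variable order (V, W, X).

V=0, W=0, X=0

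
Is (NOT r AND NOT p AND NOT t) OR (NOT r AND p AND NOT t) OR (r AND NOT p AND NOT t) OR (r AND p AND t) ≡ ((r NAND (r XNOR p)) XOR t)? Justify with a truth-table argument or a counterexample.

Yes, they are equivalent — the two output columns agree on all 8 assignments:
r | p | t | Expression 1 | Expression 2
---------------------------------------
0 | 0 | 0 | 1 | 1
0 | 0 | 1 | 0 | 0
0 | 1 | 0 | 1 | 1
0 | 1 | 1 | 0 | 0
1 | 0 | 0 | 1 | 1
1 | 0 | 1 | 0 | 0
1 | 1 | 0 | 0 | 0
1 | 1 | 1 | 1 | 1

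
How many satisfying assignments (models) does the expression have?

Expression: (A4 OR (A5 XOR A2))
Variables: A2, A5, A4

Satisfying assignments: (0,0,1), (0,1,0), (0,1,1), (1,0,0), (1,0,1), (1,1,1)
Count: 6 out of 8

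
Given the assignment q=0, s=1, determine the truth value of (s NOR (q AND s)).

Substituting: (1 NOR (0 AND 1))
= 0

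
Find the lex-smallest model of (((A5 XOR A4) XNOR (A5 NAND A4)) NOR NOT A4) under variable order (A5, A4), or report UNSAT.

UNSATISFIABLE - no assignment makes this expression true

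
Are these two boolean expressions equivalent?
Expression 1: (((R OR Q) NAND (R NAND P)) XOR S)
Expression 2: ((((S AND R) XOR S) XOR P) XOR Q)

No. Counterexample: with P=0, S=0, R=0, Q=0, Expression 1 = 1 but Expression 2 = 0.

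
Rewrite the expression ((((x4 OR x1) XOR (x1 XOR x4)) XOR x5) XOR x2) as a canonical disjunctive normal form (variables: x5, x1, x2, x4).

(NOT x5 AND NOT x1 AND x2 AND NOT x4) OR (NOT x5 AND NOT x1 AND x2 AND x4) OR (NOT x5 AND x1 AND NOT x2 AND x4) OR (NOT x5 AND x1 AND x2 AND NOT x4) OR (x5 AND NOT x1 AND NOT x2 AND NOT x4) OR (x5 AND NOT x1 AND NOT x2 AND x4) OR (x5 AND x1 AND NOT x2 AND NOT x4) OR (x5 AND x1 AND x2 AND x4)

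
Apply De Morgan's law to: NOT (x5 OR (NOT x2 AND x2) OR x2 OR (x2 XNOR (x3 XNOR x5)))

NOT x5 AND NOT (NOT x2 AND x2) AND NOT x2 AND NOT (x2 XNOR (x3 XNOR x5))
De Morgan's: NOT(OR of terms) = AND of negations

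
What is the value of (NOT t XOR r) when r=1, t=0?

Substituting: (NOT 0 XOR 1)
= 0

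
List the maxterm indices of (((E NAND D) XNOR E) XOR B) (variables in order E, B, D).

ΠM(0, 1, 5, 6) = (E OR B OR D) AND (E OR B OR NOT D) AND (NOT E OR B OR NOT D) AND (NOT E OR NOT B OR D)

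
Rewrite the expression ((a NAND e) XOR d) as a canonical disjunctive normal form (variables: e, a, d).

(NOT e AND NOT a AND NOT d) OR (NOT e AND a AND NOT d) OR (e AND NOT a AND NOT d) OR (e AND a AND d)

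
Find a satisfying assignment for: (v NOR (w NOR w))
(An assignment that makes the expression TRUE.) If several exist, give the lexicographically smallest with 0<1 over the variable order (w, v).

w=1, v=0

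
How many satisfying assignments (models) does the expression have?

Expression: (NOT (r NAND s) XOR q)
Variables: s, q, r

Satisfying assignments: (0,1,0), (0,1,1), (1,0,1), (1,1,0)
Count: 4 out of 8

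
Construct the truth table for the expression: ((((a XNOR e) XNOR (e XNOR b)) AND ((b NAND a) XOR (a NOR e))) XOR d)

b | d | a | e | Output
----------------------
0 | 0 | 0 | 0 | 0
0 | 0 | 0 | 1 | 1
0 | 0 | 1 | 0 | 0
0 | 0 | 1 | 1 | 0
0 | 1 | 0 | 0 | 1
0 | 1 | 0 | 1 | 0
0 | 1 | 1 | 0 | 1
0 | 1 | 1 | 1 | 1
1 | 0 | 0 | 0 | 0
1 | 0 | 0 | 1 | 0
1 | 0 | 1 | 0 | 0
1 | 0 | 1 | 1 | 0
1 | 1 | 0 | 0 | 1
1 | 1 | 0 | 1 | 1
1 | 1 | 1 | 0 | 1
1 | 1 | 1 | 1 | 1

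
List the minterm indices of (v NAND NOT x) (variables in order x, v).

Σm(0, 2, 3) = (NOT x AND NOT v) OR (x AND NOT v) OR (x AND v)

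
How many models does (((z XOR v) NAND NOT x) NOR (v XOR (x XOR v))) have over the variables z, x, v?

Satisfying assignments: (0,0,1), (1,0,0)
Count: 2 out of 8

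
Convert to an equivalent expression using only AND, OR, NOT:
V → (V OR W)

NOT V OR (V OR W)
(Implication elimination: A → B = NOT A OR B)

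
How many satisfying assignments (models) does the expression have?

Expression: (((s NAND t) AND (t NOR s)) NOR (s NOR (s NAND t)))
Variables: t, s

Satisfying assignments: (0,1), (1,0), (1,1)
Count: 3 out of 4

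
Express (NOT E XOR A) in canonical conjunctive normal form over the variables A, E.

(A OR NOT E) AND (NOT A OR E)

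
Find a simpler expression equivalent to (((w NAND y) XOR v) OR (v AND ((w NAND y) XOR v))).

By absorption (E OR (E AND v) = E):
= ((w NAND y) XOR v)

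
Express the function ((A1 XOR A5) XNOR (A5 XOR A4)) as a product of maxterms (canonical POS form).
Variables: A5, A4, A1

ΠM(1, 2, 5, 6) = (A5 OR A4 OR NOT A1) AND (A5 OR NOT A4 OR A1) AND (NOT A5 OR A4 OR NOT A1) AND (NOT A5 OR NOT A4 OR A1)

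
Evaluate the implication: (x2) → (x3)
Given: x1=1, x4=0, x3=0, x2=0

Antecedent (x2) = 0; consequent (x3) = 0.
0 → 0 = 1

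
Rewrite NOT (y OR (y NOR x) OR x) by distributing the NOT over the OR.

NOT y AND NOT (y NOR x) AND NOT x
De Morgan's: NOT(OR of terms) = AND of negations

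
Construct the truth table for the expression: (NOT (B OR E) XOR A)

B | A | E | Output
------------------
0 | 0 | 0 | 1
0 | 0 | 1 | 0
0 | 1 | 0 | 0
0 | 1 | 1 | 1
1 | 0 | 0 | 0
1 | 0 | 1 | 0
1 | 1 | 0 | 1
1 | 1 | 1 | 1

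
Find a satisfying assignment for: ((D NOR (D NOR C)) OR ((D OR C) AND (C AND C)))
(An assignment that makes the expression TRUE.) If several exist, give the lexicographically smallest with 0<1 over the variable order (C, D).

C=1, D=0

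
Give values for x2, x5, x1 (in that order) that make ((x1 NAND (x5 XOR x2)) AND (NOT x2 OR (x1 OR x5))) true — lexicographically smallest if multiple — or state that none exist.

x2=0, x5=0, x1=0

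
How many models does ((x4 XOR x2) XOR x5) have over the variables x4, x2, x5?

Satisfying assignments: (0,0,1), (0,1,0), (1,0,0), (1,1,1)
Count: 4 out of 8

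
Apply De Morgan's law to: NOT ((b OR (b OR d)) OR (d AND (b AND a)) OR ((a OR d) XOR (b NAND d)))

NOT (b OR (b OR d)) AND NOT (d AND (b AND a)) AND NOT ((a OR d) XOR (b NAND d))
De Morgan's: NOT(OR of terms) = AND of negations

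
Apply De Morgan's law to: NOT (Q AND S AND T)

NOT Q OR NOT S OR NOT T
De Morgan's: NOT(AND of terms) = OR of negations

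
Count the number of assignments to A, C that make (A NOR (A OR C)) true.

Satisfying assignments: (0,0)
Count: 1 out of 4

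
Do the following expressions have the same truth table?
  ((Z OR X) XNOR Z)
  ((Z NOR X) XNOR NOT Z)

Yes, they are equivalent — the two output columns agree on all 4 assignments:
X | Z | Expression 1 | Expression 2
-----------------------------------
0 | 0 | 1 | 1
0 | 1 | 1 | 1
1 | 0 | 0 | 0
1 | 1 | 1 | 1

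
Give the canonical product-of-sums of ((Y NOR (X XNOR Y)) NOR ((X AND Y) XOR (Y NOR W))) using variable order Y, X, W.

ΠM(0, 2, 3, 6, 7) = (Y OR X OR W) AND (Y OR NOT X OR W) AND (Y OR NOT X OR NOT W) AND (NOT Y OR NOT X OR W) AND (NOT Y OR NOT X OR NOT W)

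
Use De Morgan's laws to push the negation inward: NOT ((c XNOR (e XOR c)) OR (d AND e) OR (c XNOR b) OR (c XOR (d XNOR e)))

NOT (c XNOR (e XOR c)) AND NOT (d AND e) AND NOT (c XNOR b) AND NOT (c XOR (d XNOR e))
De Morgan's: NOT(OR of terms) = AND of negations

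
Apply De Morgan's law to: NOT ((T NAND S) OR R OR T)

NOT (T NAND S) AND NOT R AND NOT T
De Morgan's: NOT(OR of terms) = AND of negations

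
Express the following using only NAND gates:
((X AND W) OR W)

((((X NAND W) NAND (X NAND W)) NAND ((X NAND W) NAND (X NAND W))) NAND (W NAND W))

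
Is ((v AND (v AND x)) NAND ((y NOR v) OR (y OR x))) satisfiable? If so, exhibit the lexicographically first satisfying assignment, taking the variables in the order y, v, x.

y=0, v=0, x=0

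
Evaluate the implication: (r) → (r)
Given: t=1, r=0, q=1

Antecedent (r) = 0; consequent (r) = 0.
0 → 0 = 1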